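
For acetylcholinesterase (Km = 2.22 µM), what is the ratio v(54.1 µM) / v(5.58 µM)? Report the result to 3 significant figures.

1.34

The fractional saturations are [S]/(Km+[S]) = 5.58/7.800 = 0.7154 and 54.1/56.32 = 0.9606.
v₂/v₁ is just their ratio: 0.9606/0.7154 = 1.34.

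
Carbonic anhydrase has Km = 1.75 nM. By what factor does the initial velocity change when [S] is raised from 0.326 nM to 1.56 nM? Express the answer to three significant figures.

3.00

Since Vmax cancels, v₂/v₁ = [S]₂(Km+[S]₁) / [S]₁(Km+[S]₂).
= 1.56×(1.75+0.326) / (0.326×(1.75+1.56)) = 3.239/1.079 = 3.00.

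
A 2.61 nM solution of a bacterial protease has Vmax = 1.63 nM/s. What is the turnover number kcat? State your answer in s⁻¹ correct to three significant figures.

0.625 s⁻¹

kcat = Vmax/[E]total = 1.63 nM/s / 2.61 nM = 0.625 s⁻¹.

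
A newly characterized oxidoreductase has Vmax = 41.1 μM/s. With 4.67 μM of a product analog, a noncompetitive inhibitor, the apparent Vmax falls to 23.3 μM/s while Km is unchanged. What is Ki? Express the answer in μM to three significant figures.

6.11 μM

Noncompetitive: Vmax,app = Vmax/α with α = 1 + [I]/Ki.
α = Vmax/Vmax,app = 41.1/23.3 = 1.764.
Since α = 1 + [I]/Ki, [I]/Ki = 1.764 − 1 = 0.7639 and Ki = 4.67/0.7639 = 6.11 μM.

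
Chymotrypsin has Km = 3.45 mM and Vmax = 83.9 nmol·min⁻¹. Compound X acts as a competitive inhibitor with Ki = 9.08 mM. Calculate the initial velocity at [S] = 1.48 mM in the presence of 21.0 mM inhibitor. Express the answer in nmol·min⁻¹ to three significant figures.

α = 1 + [I]/Ki = 1 + 21.0/9.08 = 3.313.
For a competitive inhibitor, Vmax is unchanged and the apparent Km becomes α·Km: Km,app = 11.4 mM, Vmax,app = 83.9 nmol·min⁻¹.
v = Vmax,app·[S]/(Km,app + [S]) = 83.9 × 1.48/(11.4 + 1.48) = 9.62 nmol·min⁻¹.

9.62 nmol·min⁻¹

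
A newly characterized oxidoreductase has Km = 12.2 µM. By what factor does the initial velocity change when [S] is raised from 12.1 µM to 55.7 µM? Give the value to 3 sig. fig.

Since Vmax cancels, v₂/v₁ = [S]₂(Km+[S]₁) / [S]₁(Km+[S]₂).
= 55.7×(12.2+12.1) / (12.1×(12.2+55.7)) = 1354/821.6 = 1.65.

1.65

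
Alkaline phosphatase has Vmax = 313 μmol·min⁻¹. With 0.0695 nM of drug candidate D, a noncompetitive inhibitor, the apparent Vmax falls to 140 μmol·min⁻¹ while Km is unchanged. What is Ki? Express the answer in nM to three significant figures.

0.0562 nM

Noncompetitive: Vmax,app = Vmax/α with α = 1 + [I]/Ki.
α = Vmax/Vmax,app = 313/140 = 2.236.
Ki = [I]/(α − 1) = 0.0695/1.236 = 0.0562 nM.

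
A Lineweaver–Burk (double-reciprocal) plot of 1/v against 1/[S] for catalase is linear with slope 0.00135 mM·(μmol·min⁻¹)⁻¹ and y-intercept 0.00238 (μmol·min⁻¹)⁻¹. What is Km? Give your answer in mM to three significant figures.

0.567 mM

y-intercept = 1/Vmax ⇒ Vmax = 420 μmol·min⁻¹; slope = Km/Vmax ⇒ Km = slope × Vmax.
Km = 0.00135 × 420 = 0.567 mM.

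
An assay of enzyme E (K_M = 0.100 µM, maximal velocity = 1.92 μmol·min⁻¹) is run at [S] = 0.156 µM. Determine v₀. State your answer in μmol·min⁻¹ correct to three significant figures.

1.17 μmol·min⁻¹

v = Vmax·[S]/(Km + [S]) = 1.92 × 0.156 / (0.100 + 0.156)
  = 0.2995 / 0.2560 = 1.17 μmol·min⁻¹.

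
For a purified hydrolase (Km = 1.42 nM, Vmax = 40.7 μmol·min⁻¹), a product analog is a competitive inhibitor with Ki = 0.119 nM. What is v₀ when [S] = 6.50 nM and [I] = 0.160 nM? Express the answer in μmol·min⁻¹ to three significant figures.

With α = 1 + [I]/Ki = 1 + 0.160/0.119 = 2.345, the competitive rate law is v = Vmax[S] / (αKm + [S]).
v = 40.7×6.50 / (2.345×1.42 + 6.50) = 264.6/9.829 = 26.9 μmol·min⁻¹.

26.9 μmol·min⁻¹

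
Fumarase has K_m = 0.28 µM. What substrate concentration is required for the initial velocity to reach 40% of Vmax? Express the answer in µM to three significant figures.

0.187 µM

v/Vmax = [S]/(Km+[S]) = 0.4, so [S] = Km·0.4/(1 − 0.4) = 0.28 × 0.6667.
[S] = 0.187 µM.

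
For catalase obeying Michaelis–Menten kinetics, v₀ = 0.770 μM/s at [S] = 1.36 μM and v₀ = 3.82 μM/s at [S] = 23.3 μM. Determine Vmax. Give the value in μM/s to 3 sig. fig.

5.06 μM/s

From v = Vmax[S]/(Km+[S]), each point gives Vmax = v(Km+[S])/[S].
Equating: 0.770(Km+1.36)/1.36 = 3.82(Km+23.3)/23.3.
0.5662·Km + 0.770 = 0.1639·Km + 3.82, so (0.5662 − 0.1639)·Km = 3.82 − 0.770.
Km = 3.050/0.4022 = 7.58 μM; then Vmax = 0.770(7.58+1.36)/1.36 = 5.06 μM/s.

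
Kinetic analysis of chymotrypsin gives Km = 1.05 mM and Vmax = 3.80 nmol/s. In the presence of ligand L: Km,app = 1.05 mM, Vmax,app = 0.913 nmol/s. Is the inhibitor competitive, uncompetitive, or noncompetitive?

Vmax decreases (3.80 → 0.913 nmol/s) while Km is unchanged — pure noncompetitive inhibition.

noncompetitive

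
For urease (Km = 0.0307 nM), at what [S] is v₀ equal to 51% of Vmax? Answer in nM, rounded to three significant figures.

v/Vmax = [S]/(Km+[S]) = 0.51, so [S] = Km·0.51/(1 − 0.51) = 0.0307 × 1.041.
[S] = 0.0320 nM.

0.0320 nM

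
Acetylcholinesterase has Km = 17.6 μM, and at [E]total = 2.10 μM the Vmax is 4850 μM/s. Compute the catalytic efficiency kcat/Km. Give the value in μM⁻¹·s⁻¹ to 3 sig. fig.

kcat = Vmax/[E]total = 4850/2.10 = 2310 s⁻¹.
kcat/Km = 2310/17.6 = 131 μM⁻¹·s⁻¹.

131 μM⁻¹·s⁻¹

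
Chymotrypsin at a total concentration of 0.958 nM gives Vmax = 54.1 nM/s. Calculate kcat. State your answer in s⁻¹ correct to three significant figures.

56.5 s⁻¹

kcat = Vmax/[E]total = 54.1 nM/s / 0.958 nM = 56.5 s⁻¹.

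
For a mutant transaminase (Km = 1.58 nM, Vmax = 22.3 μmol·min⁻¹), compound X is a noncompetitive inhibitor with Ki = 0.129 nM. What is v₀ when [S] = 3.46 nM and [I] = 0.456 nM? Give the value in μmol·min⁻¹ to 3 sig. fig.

With α = 1 + [I]/Ki = 1 + 0.456/0.129 = 4.535, the noncompetitive rate law is v = (Vmax/α)·[S] / (Km + [S]).
v = (22.3/4.535)×3.46 / (1.58 + 3.46) = 17.01/5.040 = 3.38 μmol·min⁻¹.

3.38 μmol·min⁻¹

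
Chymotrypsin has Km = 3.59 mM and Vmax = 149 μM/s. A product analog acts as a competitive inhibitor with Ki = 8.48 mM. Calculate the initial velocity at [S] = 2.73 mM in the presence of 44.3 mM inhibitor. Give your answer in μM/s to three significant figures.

α = 1 + [I]/Ki = 1 + 44.3/8.48 = 6.224.
For a competitive inhibitor, Vmax is unchanged and the apparent Km becomes α·Km: Km,app = 22.3 mM, Vmax,app = 149 μM/s.
v = Vmax,app·[S]/(Km,app + [S]) = 149 × 2.73/(22.3 + 2.73) = 16.2 μM/s.

16.2 μM/s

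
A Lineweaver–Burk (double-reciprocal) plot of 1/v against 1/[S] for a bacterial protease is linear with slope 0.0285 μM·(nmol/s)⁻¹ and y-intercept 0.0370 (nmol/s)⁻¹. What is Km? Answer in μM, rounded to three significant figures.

0.770 μM

y-intercept = 1/Vmax ⇒ Vmax = 27.0 nmol/s; slope = Km/Vmax ⇒ Km = slope × Vmax.
Km = 0.0285 × 27.0 = 0.770 μM.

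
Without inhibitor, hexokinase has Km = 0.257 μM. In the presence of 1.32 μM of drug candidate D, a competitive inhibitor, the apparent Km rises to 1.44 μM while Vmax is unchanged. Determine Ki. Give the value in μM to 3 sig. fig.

Competitive: Km,app = α·Km with α = 1 + [I]/Ki.
α = Km,app/Km = 1.44/0.257 = 5.603.
Since α = 1 + [I]/Ki, [I]/Ki = 5.603 − 1 = 4.603 and Ki = 1.32/4.603 = 0.287 μM.

0.287 μM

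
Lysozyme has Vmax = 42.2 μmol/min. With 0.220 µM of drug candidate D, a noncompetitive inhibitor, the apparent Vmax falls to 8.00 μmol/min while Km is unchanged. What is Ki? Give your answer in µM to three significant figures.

Noncompetitive: Vmax,app = Vmax/α with α = 1 + [I]/Ki.
α = Vmax/Vmax,app = 42.2/8.00 = 5.275.
Ki = [I]/(α − 1) = 0.220/4.275 = 0.0515 µM.

0.0515 µM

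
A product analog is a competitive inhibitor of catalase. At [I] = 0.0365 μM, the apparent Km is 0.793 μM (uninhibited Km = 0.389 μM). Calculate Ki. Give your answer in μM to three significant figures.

0.0351 μM

Competitive: Km,app = α·Km with α = 1 + [I]/Ki.
α = Km,app/Km = 0.793/0.389 = 2.039.
Since α = 1 + [I]/Ki, [I]/Ki = 2.039 − 1 = 1.039 and Ki = 0.0365/1.039 = 0.0351 μM.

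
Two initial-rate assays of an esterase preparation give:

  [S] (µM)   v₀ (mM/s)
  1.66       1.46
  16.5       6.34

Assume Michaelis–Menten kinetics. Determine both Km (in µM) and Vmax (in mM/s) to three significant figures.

Km = 9.85 µM; Vmax = 10.1 mM/s

In reciprocal form, 1/v = (Km/Vmax)·(1/[S]) + 1/Vmax. The two points give (1/[S], 1/v) = (0.6024, 0.6849) and (0.06061, 0.1577).
Slope = (0.6849 − 0.1577)/(0.6024 − 0.06061) = 0.9731; intercept = 0.6849 − 0.9731×0.6024 = 0.09876.
Vmax = 1/intercept = 10.1 mM/s; Km = slope × Vmax = 0.9731 × 10.1 = 9.85 µM.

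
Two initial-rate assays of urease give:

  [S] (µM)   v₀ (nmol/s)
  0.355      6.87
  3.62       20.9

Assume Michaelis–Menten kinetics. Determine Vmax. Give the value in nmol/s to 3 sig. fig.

In reciprocal form, 1/v = (Km/Vmax)·(1/[S]) + 1/Vmax. The two points give (1/[S], 1/v) = (2.817, 0.1456) and (0.2762, 0.04785).
Slope = (0.1456 − 0.04785)/(2.817 − 0.2762) = 0.03846; intercept = 0.1456 − 0.03846×2.817 = 0.03722.
Vmax = 1/intercept = 26.9 nmol/s; Km = slope × Vmax = 0.03846 × 26.9 = 1.03 µM.

26.9 nmol/s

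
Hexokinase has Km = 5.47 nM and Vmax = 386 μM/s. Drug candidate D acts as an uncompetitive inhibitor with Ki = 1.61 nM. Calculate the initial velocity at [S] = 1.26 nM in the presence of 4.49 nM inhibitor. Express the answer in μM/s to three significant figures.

47.5 μM/s

α = 1 + [I]/Ki = 1 + 4.49/1.61 = 3.789.
For an uncompetitive inhibitor, both parameters are divided by α, giving Vmax/α and Km/α: Km,app = 1.44 nM, Vmax,app = 102 μM/s.
v = Vmax,app·[S]/(Km,app + [S]) = 102 × 1.26/(1.44 + 1.26) = 47.5 μM/s.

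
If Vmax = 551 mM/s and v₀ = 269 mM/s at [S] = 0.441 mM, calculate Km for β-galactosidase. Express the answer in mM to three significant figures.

0.462 mM

From v = Vmax[S]/(Km+[S]), Km = [S](Vmax − v)/v.
Km = 0.441 × (551 − 269) / 269 = 124.4/269 = 0.462 mM.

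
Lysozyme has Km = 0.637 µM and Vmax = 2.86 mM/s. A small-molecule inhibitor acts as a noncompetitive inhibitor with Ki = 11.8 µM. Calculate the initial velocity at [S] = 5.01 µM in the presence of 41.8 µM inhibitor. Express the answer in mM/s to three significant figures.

0.559 mM/s

α = 1 + [I]/Ki = 1 + 41.8/11.8 = 4.542.
For a noncompetitive inhibitor, Vmax is reduced to Vmax/α while Km is unchanged: Km,app = 0.637 µM, Vmax,app = 0.630 mM/s.
v = Vmax,app·[S]/(Km,app + [S]) = 0.630 × 5.01/(0.637 + 5.01) = 0.559 mM/s.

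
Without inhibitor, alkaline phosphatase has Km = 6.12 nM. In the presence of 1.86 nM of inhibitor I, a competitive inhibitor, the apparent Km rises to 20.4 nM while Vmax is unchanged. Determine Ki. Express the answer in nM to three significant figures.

Competitive: Km,app = α·Km with α = 1 + [I]/Ki.
α = Km,app/Km = 20.4/6.12 = 3.333.
Ki = [I]/(α − 1) = 1.86/2.333 = 0.797 nM.

0.797 nM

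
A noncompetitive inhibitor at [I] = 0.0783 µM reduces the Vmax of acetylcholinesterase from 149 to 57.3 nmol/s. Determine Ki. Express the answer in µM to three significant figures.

0.0489 µM

Noncompetitive: Vmax,app = Vmax/α with α = 1 + [I]/Ki.
α = Vmax/Vmax,app = 149/57.3 = 2.600.
Ki = [I]/(α − 1) = 0.0783/1.600 = 0.0489 µM.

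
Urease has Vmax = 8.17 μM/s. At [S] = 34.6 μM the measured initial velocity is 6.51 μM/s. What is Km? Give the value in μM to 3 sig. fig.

8.82 μM

v/Vmax = 6.51/8.17 = 0.7968 = [S]/(Km+[S]).
So Km + [S] = [S]/0.7968 = 43.42 μM, giving Km = 43.42 − 34.6 = 8.82 μM.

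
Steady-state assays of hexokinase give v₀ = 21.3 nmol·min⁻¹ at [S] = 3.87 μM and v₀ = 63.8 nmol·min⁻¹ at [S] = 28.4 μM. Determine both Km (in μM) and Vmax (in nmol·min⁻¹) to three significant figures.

From v = Vmax[S]/(Km+[S]), each point gives Vmax = v(Km+[S])/[S].
Equating: 21.3(Km+3.87)/3.87 = 63.8(Km+28.4)/28.4.
5.504·Km + 21.3 = 2.246·Km + 63.8, so (5.504 − 2.246)·Km = 63.8 − 21.3.
Km = 42.50/3.257 = 13.0 μM; then Vmax = 21.3(13.0+3.87)/3.87 = 93.1 nmol·min⁻¹.

Km = 13.0 μM; Vmax = 93.1 nmol·min⁻¹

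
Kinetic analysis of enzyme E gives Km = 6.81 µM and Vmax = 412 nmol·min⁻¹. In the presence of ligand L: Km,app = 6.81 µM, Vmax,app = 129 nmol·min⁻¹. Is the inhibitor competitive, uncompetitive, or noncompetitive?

Vmax decreases (412 → 129 nmol·min⁻¹) while Km is unchanged — pure noncompetitive inhibition.

noncompetitive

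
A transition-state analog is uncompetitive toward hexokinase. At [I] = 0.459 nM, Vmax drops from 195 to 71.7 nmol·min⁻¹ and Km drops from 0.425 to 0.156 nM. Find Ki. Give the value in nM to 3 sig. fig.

Uncompetitive: Vmax,app = Vmax/α (and Km,app = Km/α) with α = 1 + [I]/Ki.
α = Vmax/Vmax,app = 195/71.7 = 2.720.
Ki = [I]/(α − 1) = 0.459/1.720 = 0.267 nM.

0.267 nM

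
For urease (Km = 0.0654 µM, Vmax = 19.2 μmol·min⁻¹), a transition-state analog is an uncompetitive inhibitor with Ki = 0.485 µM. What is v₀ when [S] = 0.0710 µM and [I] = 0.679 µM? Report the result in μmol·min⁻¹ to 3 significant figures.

5.78 μmol·min⁻¹

With α = 1 + [I]/Ki = 1 + 0.679/0.485 = 2.400, the uncompetitive rate law is v = (Vmax/α)·[S] / (Km/α + [S]).
v = (19.2/2.400)×0.0710 / (0.0654/2.400 + 0.0710) = 0.5680/0.09825 = 5.78 μmol·min⁻¹.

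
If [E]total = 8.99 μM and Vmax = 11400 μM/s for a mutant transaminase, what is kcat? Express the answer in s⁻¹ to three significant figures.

1270 s⁻¹

kcat = Vmax/[E]total = 11400 μM/s / 8.99 μM = 1270 s⁻¹.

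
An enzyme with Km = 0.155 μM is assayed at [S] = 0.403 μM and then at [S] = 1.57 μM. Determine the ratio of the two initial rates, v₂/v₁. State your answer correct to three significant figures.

1.26

Since Vmax cancels, v₂/v₁ = [S]₂(Km+[S]₁) / [S]₁(Km+[S]₂).
= 1.57×(0.155+0.403) / (0.403×(0.155+1.57)) = 0.8761/0.6952 = 1.26.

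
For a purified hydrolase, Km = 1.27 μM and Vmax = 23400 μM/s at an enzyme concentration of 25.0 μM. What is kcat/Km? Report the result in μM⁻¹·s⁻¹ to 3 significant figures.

737 μM⁻¹·s⁻¹

kcat = Vmax/[E]total = 23400/25.0 = 936 s⁻¹.
kcat/Km = 936/1.27 = 737 μM⁻¹·s⁻¹.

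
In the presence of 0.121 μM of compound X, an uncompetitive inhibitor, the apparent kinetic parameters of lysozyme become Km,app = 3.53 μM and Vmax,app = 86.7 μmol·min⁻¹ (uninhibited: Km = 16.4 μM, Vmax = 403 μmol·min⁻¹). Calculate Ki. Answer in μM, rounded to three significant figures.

0.0332 μM

Uncompetitive: Vmax,app = Vmax/α (and Km,app = Km/α) with α = 1 + [I]/Ki.
α = Vmax/Vmax,app = 403/86.7 = 4.648.
Ki = [I]/(α − 1) = 0.121/3.648 = 0.0332 μM.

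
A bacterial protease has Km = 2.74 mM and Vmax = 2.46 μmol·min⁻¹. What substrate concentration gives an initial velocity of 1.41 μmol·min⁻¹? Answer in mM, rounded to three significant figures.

3.68 mM

Rearranging v = Vmax[S]/(Km+[S]) gives [S] = Km·v/(Vmax − v).
[S] = 2.74 × 1.41 / (2.46 − 1.41) = 3.863/1.050 = 3.68 mM.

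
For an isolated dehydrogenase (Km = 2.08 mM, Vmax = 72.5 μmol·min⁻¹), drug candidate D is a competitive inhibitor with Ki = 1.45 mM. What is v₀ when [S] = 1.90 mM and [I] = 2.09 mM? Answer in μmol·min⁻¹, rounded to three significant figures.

With α = 1 + [I]/Ki = 1 + 2.09/1.45 = 2.441, the competitive rate law is v = Vmax[S] / (αKm + [S]).
v = 72.5×1.90 / (2.441×2.08 + 1.90) = 137.8/6.978 = 19.7 μmol·min⁻¹.

19.7 μmol·min⁻¹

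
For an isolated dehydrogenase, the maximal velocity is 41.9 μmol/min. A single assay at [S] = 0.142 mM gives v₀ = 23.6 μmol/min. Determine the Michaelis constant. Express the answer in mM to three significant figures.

v/Vmax = 23.6/41.9 = 0.5632 = [S]/(Km+[S]).
So Km + [S] = [S]/0.5632 = 0.2521 mM, giving Km = 0.2521 − 0.142 = 0.110 mM.

0.110 mM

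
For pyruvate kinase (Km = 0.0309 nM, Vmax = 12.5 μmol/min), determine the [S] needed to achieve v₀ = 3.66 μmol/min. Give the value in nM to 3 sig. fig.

0.0128 nM

Rearranging v = Vmax[S]/(Km+[S]) gives [S] = Km·v/(Vmax − v).
[S] = 0.0309 × 3.66 / (12.5 − 3.66) = 0.1131/8.840 = 0.0128 nM.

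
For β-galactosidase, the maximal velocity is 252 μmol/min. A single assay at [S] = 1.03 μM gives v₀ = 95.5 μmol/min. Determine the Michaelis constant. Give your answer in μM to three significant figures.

From v = Vmax[S]/(Km+[S]), Km = [S](Vmax − v)/v.
Km = 1.03 × (252 − 95.5) / 95.5 = 161.2/95.5 = 1.69 μM.

1.69 μM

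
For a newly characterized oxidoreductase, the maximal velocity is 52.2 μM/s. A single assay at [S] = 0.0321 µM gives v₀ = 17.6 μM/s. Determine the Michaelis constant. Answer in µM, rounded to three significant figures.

0.0631 µM

From v = Vmax[S]/(Km+[S]), Km = [S](Vmax − v)/v.
Km = 0.0321 × (52.2 − 17.6) / 17.6 = 1.111/17.6 = 0.0631 µM.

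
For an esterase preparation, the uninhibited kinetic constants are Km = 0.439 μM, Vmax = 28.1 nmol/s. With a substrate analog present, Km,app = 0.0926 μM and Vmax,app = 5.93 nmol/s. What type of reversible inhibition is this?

uncompetitive

Both Km and Vmax decrease by the same factor (~4.74-fold) — characteristic of uncompetitive inhibition.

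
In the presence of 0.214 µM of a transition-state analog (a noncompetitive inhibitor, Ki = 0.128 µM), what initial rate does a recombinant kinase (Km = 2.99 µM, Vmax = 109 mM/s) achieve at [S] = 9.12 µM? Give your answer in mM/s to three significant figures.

With α = 1 + [I]/Ki = 1 + 0.214/0.128 = 2.672, the noncompetitive rate law is v = (Vmax/α)·[S] / (Km + [S]).
v = (109/2.672)×9.12 / (2.99 + 9.12) = 372.1/12.11 = 30.7 mM/s.

30.7 mM/s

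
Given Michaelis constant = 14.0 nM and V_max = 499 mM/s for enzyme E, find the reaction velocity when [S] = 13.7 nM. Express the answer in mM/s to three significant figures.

247 mM/s

[S]/(Km+[S]) = 13.7/27.70 = 0.4946, the fractional saturation.
v = 0.4946 × Vmax = 0.4946 × 499 = 247 mM/s.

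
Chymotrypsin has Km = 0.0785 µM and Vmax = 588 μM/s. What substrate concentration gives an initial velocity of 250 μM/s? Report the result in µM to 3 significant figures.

0.0581 µM

Rearranging v = Vmax[S]/(Km+[S]) gives [S] = Km·v/(Vmax − v).
[S] = 0.0785 × 250 / (588 − 250) = 19.62/338.0 = 0.0581 µM.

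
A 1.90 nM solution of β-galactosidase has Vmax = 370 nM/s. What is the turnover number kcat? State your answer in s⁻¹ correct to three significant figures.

kcat = Vmax/[E]total = 370 nM/s / 1.90 nM = 195 s⁻¹.

195 s⁻¹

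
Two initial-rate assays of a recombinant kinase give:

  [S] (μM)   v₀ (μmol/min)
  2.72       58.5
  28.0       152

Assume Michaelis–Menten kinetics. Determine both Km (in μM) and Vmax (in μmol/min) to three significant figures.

Km = 5.82 μM; Vmax = 184 μmol/min

In reciprocal form, 1/v = (Km/Vmax)·(1/[S]) + 1/Vmax. The two points give (1/[S], 1/v) = (0.3676, 0.01709) and (0.03571, 0.006579).
Slope = (0.01709 − 0.006579)/(0.3676 − 0.03571) = 0.03168; intercept = 0.01709 − 0.03168×0.3676 = 0.005448.
Vmax = 1/intercept = 184 μmol/min; Km = slope × Vmax = 0.03168 × 184 = 5.82 μM.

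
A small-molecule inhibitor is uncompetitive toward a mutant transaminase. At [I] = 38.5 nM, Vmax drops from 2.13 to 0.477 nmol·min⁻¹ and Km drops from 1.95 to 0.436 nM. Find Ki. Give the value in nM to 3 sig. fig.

Uncompetitive: Vmax,app = Vmax/α (and Km,app = Km/α) with α = 1 + [I]/Ki.
α = Vmax/Vmax,app = 2.13/0.477 = 4.465.
Ki = [I]/(α − 1) = 38.5/3.465 = 11.1 nM.

11.1 nM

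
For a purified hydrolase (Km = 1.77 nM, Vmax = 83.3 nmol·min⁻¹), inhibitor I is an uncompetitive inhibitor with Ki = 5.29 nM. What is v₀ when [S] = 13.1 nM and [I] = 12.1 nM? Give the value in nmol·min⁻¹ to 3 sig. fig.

With α = 1 + [I]/Ki = 1 + 12.1/5.29 = 3.287, the uncompetitive rate law is v = (Vmax/α)·[S] / (Km/α + [S]).
v = (83.3/3.287)×13.1 / (1.77/3.287 + 13.1) = 331.9/13.64 = 24.3 nmol·min⁻¹.

24.3 nmol·min⁻¹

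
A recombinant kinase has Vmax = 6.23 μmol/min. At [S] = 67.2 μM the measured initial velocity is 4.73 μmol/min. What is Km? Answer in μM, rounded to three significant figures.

21.3 μM

From v = Vmax[S]/(Km+[S]), Km = [S](Vmax − v)/v.
Km = 67.2 × (6.23 − 4.73) / 4.73 = 100.8/4.73 = 21.3 μM.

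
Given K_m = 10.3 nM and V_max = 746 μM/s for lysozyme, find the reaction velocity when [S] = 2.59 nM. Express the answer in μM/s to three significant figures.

150 μM/s

v = Vmax·[S]/(Km + [S]) = 746 × 2.59 / (10.3 + 2.59)
  = 1932 / 12.89 = 150 μM/s.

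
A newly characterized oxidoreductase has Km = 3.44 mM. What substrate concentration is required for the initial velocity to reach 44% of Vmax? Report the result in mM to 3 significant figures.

2.70 mM

v/Vmax = [S]/(Km+[S]) = 0.44, so [S] = Km·0.44/(1 − 0.44) = 3.44 × 0.7857.
[S] = 2.70 mM.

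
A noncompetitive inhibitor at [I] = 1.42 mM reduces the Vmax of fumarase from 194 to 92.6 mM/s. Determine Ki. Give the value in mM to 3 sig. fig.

1.30 mM

Noncompetitive: Vmax,app = Vmax/α with α = 1 + [I]/Ki.
α = Vmax/Vmax,app = 194/92.6 = 2.095.
Ki = [I]/(α − 1) = 1.42/1.095 = 1.30 mM.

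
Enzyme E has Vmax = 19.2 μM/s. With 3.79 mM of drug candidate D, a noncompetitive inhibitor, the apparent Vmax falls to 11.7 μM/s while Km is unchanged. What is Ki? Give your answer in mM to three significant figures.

5.91 mM

Noncompetitive: Vmax,app = Vmax/α with α = 1 + [I]/Ki.
α = Vmax/Vmax,app = 19.2/11.7 = 1.641.
Ki = [I]/(α − 1) = 3.79/0.6410 = 5.91 mM.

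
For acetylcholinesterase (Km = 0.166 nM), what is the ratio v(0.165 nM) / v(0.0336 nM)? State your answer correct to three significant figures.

The fractional saturations are [S]/(Km+[S]) = 0.0336/0.1996 = 0.1683 and 0.165/0.3310 = 0.4985.
v₂/v₁ is just their ratio: 0.4985/0.1683 = 2.96.

2.96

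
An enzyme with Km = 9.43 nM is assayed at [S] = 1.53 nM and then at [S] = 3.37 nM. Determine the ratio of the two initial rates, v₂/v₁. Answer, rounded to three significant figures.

Since Vmax cancels, v₂/v₁ = [S]₂(Km+[S]₁) / [S]₁(Km+[S]₂).
= 3.37×(9.43+1.53) / (1.53×(9.43+3.37)) = 36.94/19.58 = 1.89.

1.89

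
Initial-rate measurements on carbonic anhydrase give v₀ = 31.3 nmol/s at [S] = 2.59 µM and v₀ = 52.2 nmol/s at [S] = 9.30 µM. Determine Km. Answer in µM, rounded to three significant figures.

From v = Vmax[S]/(Km+[S]), each point gives Vmax = v(Km+[S])/[S].
Equating: 31.3(Km+2.59)/2.59 = 52.2(Km+9.30)/9.30.
12.08·Km + 31.3 = 5.613·Km + 52.2, so (12.08 − 5.613)·Km = 52.2 − 31.3.
Km = 20.90/6.472 = 3.23 µM; then Vmax = 31.3(3.23+2.59)/2.59 = 70.3 nmol/s.

3.23 µM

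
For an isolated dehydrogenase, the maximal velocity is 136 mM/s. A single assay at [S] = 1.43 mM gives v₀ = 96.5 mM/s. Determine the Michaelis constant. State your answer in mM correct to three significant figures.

v/Vmax = 96.5/136 = 0.7096 = [S]/(Km+[S]).
So Km + [S] = [S]/0.7096 = 2.015 mM, giving Km = 2.015 − 1.43 = 0.585 mM.

0.585 mM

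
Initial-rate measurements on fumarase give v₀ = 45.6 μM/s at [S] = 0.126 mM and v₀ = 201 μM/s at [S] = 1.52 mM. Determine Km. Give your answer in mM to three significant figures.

In reciprocal form, 1/v = (Km/Vmax)·(1/[S]) + 1/Vmax. The two points give (1/[S], 1/v) = (7.937, 0.02193) and (0.6579, 0.004975).
Slope = (0.02193 − 0.004975)/(7.937 − 0.6579) = 0.002329; intercept = 0.02193 − 0.002329×7.937 = 0.003443.
Vmax = 1/intercept = 290 μM/s; Km = slope × Vmax = 0.002329 × 290 = 0.677 mM.

0.677 mM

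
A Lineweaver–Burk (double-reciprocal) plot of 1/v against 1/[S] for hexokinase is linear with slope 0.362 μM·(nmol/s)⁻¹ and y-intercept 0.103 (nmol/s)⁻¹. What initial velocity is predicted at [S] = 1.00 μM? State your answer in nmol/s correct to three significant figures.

The y-intercept is 1/Vmax, so Vmax = 1/0.103 = 9.71 nmol/s.
The slope is Km/Vmax, so Km = 0.362 × 9.71 = 3.51 μM.
Then v = 9.71 × 1.00/(3.51 + 1.00) = 2.15 nmol/s.

2.15 nmol/s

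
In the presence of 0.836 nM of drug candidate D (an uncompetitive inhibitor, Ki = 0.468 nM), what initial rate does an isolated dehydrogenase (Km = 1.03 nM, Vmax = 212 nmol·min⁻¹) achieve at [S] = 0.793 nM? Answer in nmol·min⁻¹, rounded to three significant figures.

51.9 nmol·min⁻¹

With α = 1 + [I]/Ki = 1 + 0.836/0.468 = 2.786, the uncompetitive rate law is v = (Vmax/α)·[S] / (Km/α + [S]).
v = (212/2.786)×0.793 / (1.03/2.786 + 0.793) = 60.34/1.163 = 51.9 nmol·min⁻¹.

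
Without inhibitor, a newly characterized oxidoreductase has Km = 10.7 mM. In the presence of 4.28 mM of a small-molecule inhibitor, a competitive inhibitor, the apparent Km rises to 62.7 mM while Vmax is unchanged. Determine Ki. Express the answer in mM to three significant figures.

0.881 mM

Competitive: Km,app = α·Km with α = 1 + [I]/Ki.
α = Km,app/Km = 62.7/10.7 = 5.860.
Since α = 1 + [I]/Ki, [I]/Ki = 5.860 − 1 = 4.860 and Ki = 4.28/4.860 = 0.881 mM.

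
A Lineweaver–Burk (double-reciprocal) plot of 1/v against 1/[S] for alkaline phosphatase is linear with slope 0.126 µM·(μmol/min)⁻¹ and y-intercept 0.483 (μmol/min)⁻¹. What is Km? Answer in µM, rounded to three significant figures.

y-intercept = 1/Vmax ⇒ Vmax = 2.07 μmol/min; slope = Km/Vmax ⇒ Km = slope × Vmax.
Km = 0.126 × 2.07 = 0.261 µM.

0.261 µM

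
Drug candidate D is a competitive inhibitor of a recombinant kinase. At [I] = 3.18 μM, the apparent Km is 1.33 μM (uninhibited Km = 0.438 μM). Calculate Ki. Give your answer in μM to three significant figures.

1.56 μM

Competitive: Km,app = α·Km with α = 1 + [I]/Ki.
α = Km,app/Km = 1.33/0.438 = 3.037.
Ki = [I]/(α − 1) = 3.18/2.037 = 1.56 μM.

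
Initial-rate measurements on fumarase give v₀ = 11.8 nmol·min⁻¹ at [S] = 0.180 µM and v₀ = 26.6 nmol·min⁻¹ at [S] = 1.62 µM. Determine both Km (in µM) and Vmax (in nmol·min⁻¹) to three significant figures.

In reciprocal form, 1/v = (Km/Vmax)·(1/[S]) + 1/Vmax. The two points give (1/[S], 1/v) = (5.556, 0.08475) and (0.6173, 0.03759).
Slope = (0.08475 − 0.03759)/(5.556 − 0.6173) = 0.009548; intercept = 0.08475 − 0.009548×5.556 = 0.03170.
Vmax = 1/intercept = 31.5 nmol·min⁻¹; Km = slope × Vmax = 0.009548 × 31.5 = 0.301 µM.

Km = 0.301 µM; Vmax = 31.5 nmol·min⁻¹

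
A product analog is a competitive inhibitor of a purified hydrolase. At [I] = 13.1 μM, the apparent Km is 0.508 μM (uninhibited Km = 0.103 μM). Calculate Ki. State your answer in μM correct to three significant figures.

Competitive: Km,app = α·Km with α = 1 + [I]/Ki.
α = Km,app/Km = 0.508/0.103 = 4.932.
Ki = [I]/(α − 1) = 13.1/3.932 = 3.33 μM.

3.33 μM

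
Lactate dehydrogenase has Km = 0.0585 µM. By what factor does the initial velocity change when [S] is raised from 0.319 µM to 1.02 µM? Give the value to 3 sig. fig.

1.12

The fractional saturations are [S]/(Km+[S]) = 0.319/0.3775 = 0.8450 and 1.02/1.078 = 0.9458.
v₂/v₁ is just their ratio: 0.9458/0.8450 = 1.12.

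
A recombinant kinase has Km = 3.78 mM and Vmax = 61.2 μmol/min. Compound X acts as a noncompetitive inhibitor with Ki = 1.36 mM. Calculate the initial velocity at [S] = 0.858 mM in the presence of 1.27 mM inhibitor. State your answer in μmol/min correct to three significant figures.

5.85 μmol/min

α = 1 + [I]/Ki = 1 + 1.27/1.36 = 1.934.
For a noncompetitive inhibitor, Vmax is reduced to Vmax/α while Km is unchanged: Km,app = 3.78 mM, Vmax,app = 31.6 μmol/min.
v = Vmax,app·[S]/(Km,app + [S]) = 31.6 × 0.858/(3.78 + 0.858) = 5.85 μmol/min.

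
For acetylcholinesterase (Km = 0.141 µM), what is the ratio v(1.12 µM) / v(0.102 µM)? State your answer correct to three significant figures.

2.12

Since Vmax cancels, v₂/v₁ = [S]₂(Km+[S]₁) / [S]₁(Km+[S]₂).
= 1.12×(0.141+0.102) / (0.102×(0.141+1.12)) = 0.2722/0.1286 = 2.12.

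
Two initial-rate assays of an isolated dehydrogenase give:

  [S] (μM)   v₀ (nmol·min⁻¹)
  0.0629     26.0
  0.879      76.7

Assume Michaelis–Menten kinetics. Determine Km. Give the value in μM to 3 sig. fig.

0.155 μM

In reciprocal form, 1/v = (Km/Vmax)·(1/[S]) + 1/Vmax. The two points give (1/[S], 1/v) = (15.90, 0.03846) and (1.138, 0.01304).
Slope = (0.03846 − 0.01304)/(15.90 − 1.138) = 0.001722; intercept = 0.03846 − 0.001722×15.90 = 0.01108.
Vmax = 1/intercept = 90.3 nmol·min⁻¹; Km = slope × Vmax = 0.001722 × 90.3 = 0.155 μM.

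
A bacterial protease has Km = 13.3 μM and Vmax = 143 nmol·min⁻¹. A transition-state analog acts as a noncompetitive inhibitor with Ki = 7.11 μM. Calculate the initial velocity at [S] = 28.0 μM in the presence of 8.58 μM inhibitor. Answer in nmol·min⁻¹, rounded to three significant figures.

43.9 nmol·min⁻¹

α = 1 + [I]/Ki = 1 + 8.58/7.11 = 2.207.
For a noncompetitive inhibitor, Vmax is reduced to Vmax/α while Km is unchanged: Km,app = 13.3 μM, Vmax,app = 64.8 nmol·min⁻¹.
v = Vmax,app·[S]/(Km,app + [S]) = 64.8 × 28.0/(13.3 + 28.0) = 43.9 nmol·min⁻¹.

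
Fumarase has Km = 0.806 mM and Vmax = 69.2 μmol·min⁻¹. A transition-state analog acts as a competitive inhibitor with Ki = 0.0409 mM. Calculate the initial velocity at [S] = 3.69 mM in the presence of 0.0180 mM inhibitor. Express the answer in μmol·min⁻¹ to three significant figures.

52.6 μmol·min⁻¹

With α = 1 + [I]/Ki = 1 + 0.0180/0.0409 = 1.440, the competitive rate law is v = Vmax[S] / (αKm + [S]).
v = 69.2×3.69 / (1.440×0.806 + 3.69) = 255.3/4.851 = 52.6 μmol·min⁻¹.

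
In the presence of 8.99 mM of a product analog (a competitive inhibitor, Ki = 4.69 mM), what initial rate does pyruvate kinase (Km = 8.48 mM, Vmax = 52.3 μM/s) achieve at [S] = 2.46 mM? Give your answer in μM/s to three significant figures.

With α = 1 + [I]/Ki = 1 + 8.99/4.69 = 2.917, the competitive rate law is v = Vmax[S] / (αKm + [S]).
v = 52.3×2.46 / (2.917×8.48 + 2.46) = 128.7/27.19 = 4.73 μM/s.

4.73 μM/s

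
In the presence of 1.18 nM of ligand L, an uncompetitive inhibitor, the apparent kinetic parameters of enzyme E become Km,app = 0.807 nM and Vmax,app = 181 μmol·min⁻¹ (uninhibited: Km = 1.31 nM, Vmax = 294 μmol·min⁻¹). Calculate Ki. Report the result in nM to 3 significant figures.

1.89 nM

Uncompetitive: Vmax,app = Vmax/α (and Km,app = Km/α) with α = 1 + [I]/Ki.
α = Vmax/Vmax,app = 294/181 = 1.624.
Since α = 1 + [I]/Ki, [I]/Ki = 1.624 − 1 = 0.6243 and Ki = 1.18/0.6243 = 1.89 nM.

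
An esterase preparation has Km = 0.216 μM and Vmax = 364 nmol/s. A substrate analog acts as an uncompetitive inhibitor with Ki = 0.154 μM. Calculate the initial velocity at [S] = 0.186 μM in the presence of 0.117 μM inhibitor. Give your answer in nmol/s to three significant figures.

125 nmol/s

α = 1 + [I]/Ki = 1 + 0.117/0.154 = 1.760.
For an uncompetitive inhibitor, both parameters are divided by α, giving Vmax/α and Km/α: Km,app = 0.123 μM, Vmax,app = 207 nmol/s.
v = Vmax,app·[S]/(Km,app + [S]) = 207 × 0.186/(0.123 + 0.186) = 125 nmol/s.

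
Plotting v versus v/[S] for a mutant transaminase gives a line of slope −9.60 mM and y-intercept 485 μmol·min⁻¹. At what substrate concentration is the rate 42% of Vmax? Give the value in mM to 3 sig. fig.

6.95 mM

The Eadie–Hofstee slope gives Km = 9.60 mM (slope = −Km).
v/Vmax = [S]/(Km+[S]) = 0.42 ⇒ [S] = Km·0.42/(1−0.42) = 9.60 × 0.7241 = 6.95 mM.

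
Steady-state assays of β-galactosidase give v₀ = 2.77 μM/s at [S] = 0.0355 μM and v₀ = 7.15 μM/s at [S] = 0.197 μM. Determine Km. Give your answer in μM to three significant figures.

From v = Vmax[S]/(Km+[S]), each point gives Vmax = v(Km+[S])/[S].
Equating: 2.77(Km+0.0355)/0.0355 = 7.15(Km+0.197)/0.197.
78.03·Km + 2.77 = 36.29·Km + 7.15, so (78.03 − 36.29)·Km = 7.15 − 2.77.
Km = 4.380/41.73 = 0.105 μM; then Vmax = 2.77(0.105+0.0355)/0.0355 = 11.0 μM/s.

0.105 μM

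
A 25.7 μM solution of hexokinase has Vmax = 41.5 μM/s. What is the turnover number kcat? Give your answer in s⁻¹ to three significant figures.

kcat = Vmax/[E]total = 41.5 μM/s / 25.7 μM = 1.61 s⁻¹.

1.61 s⁻¹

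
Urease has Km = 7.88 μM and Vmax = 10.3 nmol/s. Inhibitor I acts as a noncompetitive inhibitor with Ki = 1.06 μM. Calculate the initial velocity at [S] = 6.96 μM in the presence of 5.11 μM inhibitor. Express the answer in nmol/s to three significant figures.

0.830 nmol/s

α = 1 + [I]/Ki = 1 + 5.11/1.06 = 5.821.
For a noncompetitive inhibitor, Vmax is reduced to Vmax/α while Km is unchanged: Km,app = 7.88 μM, Vmax,app = 1.77 nmol/s.
v = Vmax,app·[S]/(Km,app + [S]) = 1.77 × 6.96/(7.88 + 6.96) = 0.830 nmol/s.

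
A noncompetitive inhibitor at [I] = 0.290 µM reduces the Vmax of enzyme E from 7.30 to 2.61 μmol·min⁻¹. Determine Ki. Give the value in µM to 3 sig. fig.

Noncompetitive: Vmax,app = Vmax/α with α = 1 + [I]/Ki.
α = Vmax/Vmax,app = 7.30/2.61 = 2.797.
Ki = [I]/(α − 1) = 0.290/1.797 = 0.161 µM.

0.161 µM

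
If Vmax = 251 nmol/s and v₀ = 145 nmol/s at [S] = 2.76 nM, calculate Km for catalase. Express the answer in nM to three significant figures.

v/Vmax = 145/251 = 0.5777 = [S]/(Km+[S]).
So Km + [S] = [S]/0.5777 = 4.778 nM, giving Km = 4.778 − 2.76 = 2.02 nM.

2.02 nM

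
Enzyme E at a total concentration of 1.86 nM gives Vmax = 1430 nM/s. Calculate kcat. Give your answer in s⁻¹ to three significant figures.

kcat = Vmax/[E]total = 1430 nM/s / 1.86 nM = 769 s⁻¹.

769 s⁻¹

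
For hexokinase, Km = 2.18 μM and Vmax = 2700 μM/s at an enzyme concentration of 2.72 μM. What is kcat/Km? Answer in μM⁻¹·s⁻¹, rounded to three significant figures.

455 μM⁻¹·s⁻¹

kcat = Vmax/[E]total = 2700/2.72 = 993 s⁻¹.
kcat/Km = 993/2.18 = 455 μM⁻¹·s⁻¹.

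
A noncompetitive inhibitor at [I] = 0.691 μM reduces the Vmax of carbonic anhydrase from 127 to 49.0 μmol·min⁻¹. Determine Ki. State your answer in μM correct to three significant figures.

Noncompetitive: Vmax,app = Vmax/α with α = 1 + [I]/Ki.
α = Vmax/Vmax,app = 127/49.0 = 2.592.
Ki = [I]/(α − 1) = 0.691/1.592 = 0.434 μM.

0.434 μM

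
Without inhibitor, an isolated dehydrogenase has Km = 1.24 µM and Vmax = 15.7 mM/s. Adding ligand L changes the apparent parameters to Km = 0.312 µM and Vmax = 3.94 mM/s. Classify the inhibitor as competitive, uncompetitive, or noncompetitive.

Both Km and Vmax decrease by the same factor (~3.98-fold) — characteristic of uncompetitive inhibition.

uncompetitive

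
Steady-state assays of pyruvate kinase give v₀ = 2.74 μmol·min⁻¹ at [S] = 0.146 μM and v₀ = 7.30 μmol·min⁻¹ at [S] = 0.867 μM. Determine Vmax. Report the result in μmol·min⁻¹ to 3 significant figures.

From v = Vmax[S]/(Km+[S]), each point gives Vmax = v(Km+[S])/[S].
Equating: 2.74(Km+0.146)/0.146 = 7.30(Km+0.867)/0.867.
18.77·Km + 2.74 = 8.420·Km + 7.30, so (18.77 − 8.420)·Km = 7.30 − 2.74.
Km = 4.560/10.35 = 0.441 μM; then Vmax = 2.74(0.441+0.146)/0.146 = 11.0 μmol·min⁻¹.

11.0 μmol·min⁻¹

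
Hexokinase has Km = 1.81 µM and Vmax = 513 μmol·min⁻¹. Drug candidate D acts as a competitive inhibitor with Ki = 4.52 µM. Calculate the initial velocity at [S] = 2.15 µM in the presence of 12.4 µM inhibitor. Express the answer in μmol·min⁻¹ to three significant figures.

124 μmol·min⁻¹

With α = 1 + [I]/Ki = 1 + 12.4/4.52 = 3.743, the competitive rate law is v = Vmax[S] / (αKm + [S]).
v = 513×2.15 / (3.743×1.81 + 2.15) = 1103/8.925 = 124 μmol·min⁻¹.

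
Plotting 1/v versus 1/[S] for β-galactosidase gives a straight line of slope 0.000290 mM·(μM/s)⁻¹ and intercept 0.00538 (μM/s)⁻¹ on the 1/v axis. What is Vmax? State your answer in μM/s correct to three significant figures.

186 μM/s

The y-intercept of a Lineweaver–Burk plot equals 1/Vmax, so Vmax = 1/0.00538 = 186 μM/s.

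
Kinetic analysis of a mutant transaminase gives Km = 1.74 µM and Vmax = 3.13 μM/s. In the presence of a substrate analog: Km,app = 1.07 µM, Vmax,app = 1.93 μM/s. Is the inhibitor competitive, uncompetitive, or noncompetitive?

uncompetitive

Both Km and Vmax decrease by the same factor (~1.62-fold) — characteristic of uncompetitive inhibition.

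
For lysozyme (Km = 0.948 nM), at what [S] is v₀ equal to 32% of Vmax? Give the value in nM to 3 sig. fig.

0.446 nM

v/Vmax = [S]/(Km+[S]) = 0.32, so [S] = Km·0.32/(1 − 0.32) = 0.948 × 0.4706.
[S] = 0.446 nM.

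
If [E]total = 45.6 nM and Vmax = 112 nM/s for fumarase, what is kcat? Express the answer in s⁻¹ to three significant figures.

2.46 s⁻¹

kcat = Vmax/[E]total = 112 nM/s / 45.6 nM = 2.46 s⁻¹.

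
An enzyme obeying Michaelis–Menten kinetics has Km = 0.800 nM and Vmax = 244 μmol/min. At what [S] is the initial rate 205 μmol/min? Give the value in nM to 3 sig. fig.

4.21 nM

The required fractional saturation is v/Vmax = 205/244 = 0.8402.
Then [S]/(Km+[S]) = 0.8402 ⇒ [S] = 0.800 × 0.8402/(1 − 0.8402) = 4.21 nM.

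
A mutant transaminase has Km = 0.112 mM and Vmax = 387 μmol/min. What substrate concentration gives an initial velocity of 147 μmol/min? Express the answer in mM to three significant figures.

0.0686 mM

Rearranging v = Vmax[S]/(Km+[S]) gives [S] = Km·v/(Vmax − v).
[S] = 0.112 × 147 / (387 − 147) = 16.46/240.0 = 0.0686 mM.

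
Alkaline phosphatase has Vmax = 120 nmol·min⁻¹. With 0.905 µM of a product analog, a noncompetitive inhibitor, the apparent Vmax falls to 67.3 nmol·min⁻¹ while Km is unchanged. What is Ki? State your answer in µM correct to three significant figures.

Noncompetitive: Vmax,app = Vmax/α with α = 1 + [I]/Ki.
α = Vmax/Vmax,app = 120/67.3 = 1.783.
Since α = 1 + [I]/Ki, [I]/Ki = 1.783 − 1 = 0.7831 and Ki = 0.905/0.7831 = 1.16 µM.

1.16 µM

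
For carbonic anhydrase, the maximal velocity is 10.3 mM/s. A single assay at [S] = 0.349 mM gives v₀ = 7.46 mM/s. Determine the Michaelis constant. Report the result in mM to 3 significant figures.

From v = Vmax[S]/(Km+[S]), Km = [S](Vmax − v)/v.
Km = 0.349 × (10.3 − 7.46) / 7.46 = 0.9912/7.46 = 0.133 mM.

0.133 mM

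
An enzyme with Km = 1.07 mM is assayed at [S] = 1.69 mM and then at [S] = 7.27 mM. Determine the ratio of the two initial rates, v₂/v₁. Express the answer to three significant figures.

Since Vmax cancels, v₂/v₁ = [S]₂(Km+[S]₁) / [S]₁(Km+[S]₂).
= 7.27×(1.07+1.69) / (1.69×(1.07+7.27)) = 20.07/14.09 = 1.42.

1.42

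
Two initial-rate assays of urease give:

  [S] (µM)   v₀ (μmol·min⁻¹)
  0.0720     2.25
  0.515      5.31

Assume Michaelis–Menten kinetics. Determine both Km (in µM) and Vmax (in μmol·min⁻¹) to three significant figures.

In reciprocal form, 1/v = (Km/Vmax)·(1/[S]) + 1/Vmax. The two points give (1/[S], 1/v) = (13.89, 0.4444) and (1.942, 0.1883).
Slope = (0.4444 − 0.1883)/(13.89 − 1.942) = 0.02144; intercept = 0.4444 − 0.02144×13.89 = 0.1467.
Vmax = 1/intercept = 6.82 μmol·min⁻¹; Km = slope × Vmax = 0.02144 × 6.82 = 0.146 µM.

Km = 0.146 µM; Vmax = 6.82 μmol·min⁻¹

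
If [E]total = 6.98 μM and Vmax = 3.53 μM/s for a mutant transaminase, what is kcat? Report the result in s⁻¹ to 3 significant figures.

kcat = Vmax/[E]total = 3.53 μM/s / 6.98 μM = 0.506 s⁻¹.

0.506 s⁻¹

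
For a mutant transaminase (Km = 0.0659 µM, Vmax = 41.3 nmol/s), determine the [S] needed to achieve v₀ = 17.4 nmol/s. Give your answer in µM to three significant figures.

The required fractional saturation is v/Vmax = 17.4/41.3 = 0.4213.
Then [S]/(Km+[S]) = 0.4213 ⇒ [S] = 0.0659 × 0.4213/(1 − 0.4213) = 0.0480 µM.

0.0480 µM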